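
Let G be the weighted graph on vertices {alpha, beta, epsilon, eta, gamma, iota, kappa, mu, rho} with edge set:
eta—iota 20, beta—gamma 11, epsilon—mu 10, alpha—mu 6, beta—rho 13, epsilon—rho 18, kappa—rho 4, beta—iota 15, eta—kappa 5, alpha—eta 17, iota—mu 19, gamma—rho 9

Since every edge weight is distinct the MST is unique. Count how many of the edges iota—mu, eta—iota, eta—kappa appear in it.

1

Kruskal's algorithm — process edges by increasing weight (ties by edge label):
kappa—rho (4): add — endpoints in different components.
eta—kappa (5): add — endpoints in different components.
alpha—mu (6): add — endpoints in different components.
gamma—rho (9): add — endpoints in different components.
epsilon—mu (10): add — endpoints in different components.
beta—gamma (11): add — endpoints in different components.
beta—rho (13): skip — beta and rho already connected.
beta—iota (15): add — endpoints in different components.
alpha—eta (17): add — endpoints in different components.
MST edge set: {kappa—rho, eta—kappa, alpha—mu, gamma—rho, epsilon—mu, beta—gamma, beta—iota, alpha—eta}.
Of the listed edges, {eta—kappa} are in the MST → 1.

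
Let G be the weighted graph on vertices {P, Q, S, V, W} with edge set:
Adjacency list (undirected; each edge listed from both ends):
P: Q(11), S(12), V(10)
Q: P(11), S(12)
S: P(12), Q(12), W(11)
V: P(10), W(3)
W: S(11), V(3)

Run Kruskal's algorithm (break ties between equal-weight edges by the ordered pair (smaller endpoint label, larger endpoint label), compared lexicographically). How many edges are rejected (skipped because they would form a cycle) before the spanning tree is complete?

Kruskal's algorithm — process edges by increasing weight (ties by edge label):
V W (3): add — endpoints in different components.
P V (10): add — endpoints in different components.
P Q (11): add — endpoints in different components.
S W (11): add — endpoints in different components.
Edges rejected before the tree was complete: 0.

0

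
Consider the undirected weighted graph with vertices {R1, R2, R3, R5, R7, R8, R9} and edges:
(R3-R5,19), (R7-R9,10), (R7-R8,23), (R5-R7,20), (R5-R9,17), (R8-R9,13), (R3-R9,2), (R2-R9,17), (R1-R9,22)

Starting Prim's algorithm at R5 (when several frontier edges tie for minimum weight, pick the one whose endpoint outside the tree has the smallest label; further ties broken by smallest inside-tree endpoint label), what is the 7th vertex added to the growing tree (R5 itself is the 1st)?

Grow the tree from R5 using Prim:
Step 1: frontier [R5-R9 17, R3-R5 19, R5-R7 20] → take R5-R9 (17); add R9.
Step 2: frontier [R3-R5 19, R5-R7 20, R3-R9 2, R7-R9 10, R8-R9 13, R2-R9 17, R1-R9 22] → take R3-R9 (2); add R3.
Step 3: frontier [R5-R7 20, R7-R9 10, R8-R9 13, R2-R9 17, R1-R9 22] → take R7-R9 (10); add R7.
Step 4: frontier [R7-R8 23, R8-R9 13, R2-R9 17, R1-R9 22] → take R8-R9 (13); add R8.
Step 5: frontier [R2-R9 17, R1-R9 22] → take R2-R9 (17); add R2.
Step 6: frontier [R1-R9 22] → take R1-R9 (22); add R1.
Vertex order: R5, R9, R3, R7, R8, R2, R1. The 7th vertex is R1.

R1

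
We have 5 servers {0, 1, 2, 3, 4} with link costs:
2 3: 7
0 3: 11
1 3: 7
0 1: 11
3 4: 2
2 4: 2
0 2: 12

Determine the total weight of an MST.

Kruskal's algorithm — process edges by increasing weight (ties by edge label):
2 4 (2): add. Components now {0} {1} {2,4} {3}
3 4 (2): add. Components now {0} {1} {2,3,4}
1 3 (7): add. Components now {0} {1,2,3,4}
2 3 (7): skip — 2 and 3 already connected.
0 1 (11): add. Components now {0,1,2,3,4}
MST edges: 2 4, 3 4, 1 3, 0 1; total weight 2+2+7+11 = 22.

22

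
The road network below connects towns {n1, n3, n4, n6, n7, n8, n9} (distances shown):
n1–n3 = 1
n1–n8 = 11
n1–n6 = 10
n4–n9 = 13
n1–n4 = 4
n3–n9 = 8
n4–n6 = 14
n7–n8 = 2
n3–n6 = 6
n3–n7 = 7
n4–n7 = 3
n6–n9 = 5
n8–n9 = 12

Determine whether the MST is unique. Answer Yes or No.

Yes

Sort edges by weight, then run Kruskal:
n1–n3 (1): add — endpoints in different components.
n7–n8 (2): add — endpoints in different components.
n4–n7 (3): add — endpoints in different components.
n1–n4 (4): add — endpoints in different components.
n6–n9 (5): add — endpoints in different components.
n3–n6 (6): add — endpoints in different components.
Every non-tree edge has weight strictly greater than the heaviest edge on the tree path between its endpoints, so the MST is unique.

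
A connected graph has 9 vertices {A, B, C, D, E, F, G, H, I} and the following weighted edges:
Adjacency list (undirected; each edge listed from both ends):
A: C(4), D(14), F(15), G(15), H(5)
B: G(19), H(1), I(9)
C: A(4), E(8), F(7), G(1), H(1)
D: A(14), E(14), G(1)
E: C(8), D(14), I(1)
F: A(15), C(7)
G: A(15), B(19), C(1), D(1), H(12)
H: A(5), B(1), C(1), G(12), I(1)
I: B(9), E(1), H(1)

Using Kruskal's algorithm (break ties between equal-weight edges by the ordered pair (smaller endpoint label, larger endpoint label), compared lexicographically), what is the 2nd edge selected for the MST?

Kruskal's algorithm — process edges by increasing weight (ties by edge label):
B H (1): add — endpoints in different components.
C G (1): add — endpoints in different components.
C H (1): add — endpoints in different components.
D G (1): add — endpoints in different components.
E I (1): add — endpoints in different components.
H I (1): add — endpoints in different components.
A C (4): add — endpoints in different components.
A H (5): skip — A and H already connected.
C F (7): add — endpoints in different components.
The 2nd edge added is C G.

C-G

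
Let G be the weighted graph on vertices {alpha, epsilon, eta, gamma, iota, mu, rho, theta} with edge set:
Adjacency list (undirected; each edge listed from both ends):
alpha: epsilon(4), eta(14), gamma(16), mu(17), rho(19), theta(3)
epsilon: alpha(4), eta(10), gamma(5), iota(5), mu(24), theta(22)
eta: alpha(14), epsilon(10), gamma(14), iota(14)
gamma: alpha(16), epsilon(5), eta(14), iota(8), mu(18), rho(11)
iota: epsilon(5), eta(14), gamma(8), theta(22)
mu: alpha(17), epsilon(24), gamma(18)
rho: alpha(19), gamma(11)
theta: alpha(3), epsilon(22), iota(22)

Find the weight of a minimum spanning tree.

55

Kruskal's algorithm — process edges by increasing weight (ties by edge label):
alpha—theta (3): add — endpoints in different components.
alpha—epsilon (4): add — endpoints in different components.
epsilon—gamma (5): add — endpoints in different components.
epsilon—iota (5): add — endpoints in different components.
gamma—iota (8): skip — gamma and iota already connected.
epsilon—eta (10): add — endpoints in different components.
gamma—rho (11): add — endpoints in different components.
alpha—eta (14): skip — eta and alpha already connected.
eta—gamma (14): skip — eta and gamma already connected.
eta—iota (14): skip — eta and iota already connected.
alpha—gamma (16): skip — gamma and alpha already connected.
alpha—mu (17): add — endpoints in different components.
MST edges: alpha—theta, alpha—epsilon, epsilon—gamma, epsilon—iota, epsilon—eta, gamma—rho, alpha—mu; total weight 3+4+5+5+10+11+17 = 55.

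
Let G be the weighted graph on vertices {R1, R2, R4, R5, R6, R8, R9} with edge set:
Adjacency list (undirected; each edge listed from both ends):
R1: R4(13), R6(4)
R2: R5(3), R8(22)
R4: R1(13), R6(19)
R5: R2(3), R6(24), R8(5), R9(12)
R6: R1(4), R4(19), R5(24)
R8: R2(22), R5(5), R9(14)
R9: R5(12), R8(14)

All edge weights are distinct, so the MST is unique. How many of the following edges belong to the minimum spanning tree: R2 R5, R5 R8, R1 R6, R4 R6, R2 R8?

Kruskal: consider edges lightest-first.
R2 R5 (3): add. Components now {R8} {R2,R5} {R9} {R4} {R6} {R1}
R1 R6 (4): add. Components now {R8} {R2,R5} {R9} {R4} {R1,R6}
R5 R8 (5): add. Components now {R2,R5,R8} {R9} {R4} {R1,R6}
R5 R9 (12): add. Components now {R2,R5,R8,R9} {R4} {R1,R6}
R1 R4 (13): add. Components now {R2,R5,R8,R9} {R1,R4,R6}
R8 R9 (14): skip — R8 and R9 already connected.
R4 R6 (19): skip — R4 and R6 already connected.
R2 R8 (22): skip — R8 and R2 already connected.
R5 R6 (24): add. Components now {R1,R2,R4,R5,R6,R8,R9}
MST edge set: {R2 R5, R1 R6, R5 R8, R5 R9, R1 R4, R5 R6}.
Of the listed edges, {R2 R5, R5 R8, R1 R6} are in the MST → 3.

3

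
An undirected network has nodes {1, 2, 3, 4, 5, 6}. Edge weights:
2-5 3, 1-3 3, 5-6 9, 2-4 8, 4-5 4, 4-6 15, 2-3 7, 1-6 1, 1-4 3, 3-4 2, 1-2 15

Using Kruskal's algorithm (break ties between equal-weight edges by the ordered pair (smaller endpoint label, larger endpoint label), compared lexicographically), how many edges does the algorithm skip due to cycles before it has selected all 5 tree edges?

Kruskal: consider edges lightest-first.
1-6 (1): add — endpoints in different components.
3-4 (2): add — endpoints in different components.
1-3 (3): add — endpoints in different components.
1-4 (3): skip — 1 and 4 already connected.
2-5 (3): add — endpoints in different components.
4-5 (4): add — endpoints in different components.
Edges rejected before the tree was complete: 1.

1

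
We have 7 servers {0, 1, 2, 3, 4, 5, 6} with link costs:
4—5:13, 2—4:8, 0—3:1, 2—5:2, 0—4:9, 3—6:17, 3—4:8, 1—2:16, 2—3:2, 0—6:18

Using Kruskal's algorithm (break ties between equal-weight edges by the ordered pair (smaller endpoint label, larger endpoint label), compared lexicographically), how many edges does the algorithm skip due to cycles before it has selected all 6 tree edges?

Kruskal's algorithm — process edges by increasing weight (ties by edge label):
0—3 (1): add. Components now {0,3} {1} {2} {4} {5} {6}
2—3 (2): add. Components now {0,2,3} {1} {4} {5} {6}
2—5 (2): add. Components now {0,2,3,5} {1} {4} {6}
2—4 (8): add. Components now {0,2,3,4,5} {1} {6}
3—4 (8): skip — 3 and 4 already connected.
0—4 (9): skip — 0 and 4 already connected.
4—5 (13): skip — 4 and 5 already connected.
1—2 (16): add. Components now {0,1,2,3,4,5} {6}
3—6 (17): add. Components now {0,1,2,3,4,5,6}
Edges rejected before the tree was complete: 3.

3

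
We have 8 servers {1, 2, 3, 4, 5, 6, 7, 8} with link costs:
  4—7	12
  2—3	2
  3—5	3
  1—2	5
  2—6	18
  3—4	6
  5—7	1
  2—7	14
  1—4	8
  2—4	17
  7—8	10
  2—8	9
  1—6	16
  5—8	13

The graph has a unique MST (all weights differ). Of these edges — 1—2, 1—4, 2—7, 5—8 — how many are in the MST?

Kruskal's algorithm — process edges by increasing weight (ties by edge label):
5—7 (1): add — endpoints in different components.
2—3 (2): add — endpoints in different components.
3—5 (3): add — endpoints in different components.
1—2 (5): add — endpoints in different components.
3—4 (6): add — endpoints in different components.
1—4 (8): skip — 1 and 4 already connected.
2—8 (9): add — endpoints in different components.
7—8 (10): skip — 7 and 8 already connected.
4—7 (12): skip — 4 and 7 already connected.
5—8 (13): skip — 5 and 8 already connected.
2—7 (14): skip — 2 and 7 already connected.
1—6 (16): add — endpoints in different components.
MST edge set: {5—7, 2—3, 3—5, 1—2, 3—4, 2—8, 1—6}.
Of the listed edges, {1—2} are in the MST → 1.

1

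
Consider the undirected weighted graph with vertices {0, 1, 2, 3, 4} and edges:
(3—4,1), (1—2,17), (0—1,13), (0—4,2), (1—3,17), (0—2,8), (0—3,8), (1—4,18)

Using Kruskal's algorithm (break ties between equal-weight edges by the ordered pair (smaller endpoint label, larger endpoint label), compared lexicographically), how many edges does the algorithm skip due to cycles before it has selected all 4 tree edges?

1

Kruskal: consider edges lightest-first.
3—4 (1): add. Components now {0} {1} {2} {3,4}
0—4 (2): add. Components now {0,3,4} {1} {2}
0—2 (8): add. Components now {0,2,3,4} {1}
0—3 (8): skip — 0 and 3 already connected.
0—1 (13): add. Components now {0,1,2,3,4}
Edges rejected before the tree was complete: 1.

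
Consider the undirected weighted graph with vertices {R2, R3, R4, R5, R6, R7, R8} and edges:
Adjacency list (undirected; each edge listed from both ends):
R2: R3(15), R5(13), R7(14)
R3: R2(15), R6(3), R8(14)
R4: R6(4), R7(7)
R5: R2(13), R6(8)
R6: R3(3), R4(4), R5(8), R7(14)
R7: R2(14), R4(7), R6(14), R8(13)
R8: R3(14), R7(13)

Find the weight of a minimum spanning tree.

48

Prim's algorithm from R5:
Step 1: cheapest edge leaving the tree is R5-R6 (8); add R6.
Step 2: cheapest edge leaving the tree is R3-R6 (3); add R3.
Step 3: cheapest edge leaving the tree is R4-R6 (4); add R4.
Step 4: cheapest edge leaving the tree is R4-R7 (7); add R7.
Step 5: cheapest edge leaving the tree is R2-R5 (13); add R2.
Step 6: cheapest edge leaving the tree is R7-R8 (13); add R8.
MST edges: R5-R6, R3-R6, R4-R6, R4-R7, R2-R5, R7-R8; total weight 8+3+4+7+13+13 = 48.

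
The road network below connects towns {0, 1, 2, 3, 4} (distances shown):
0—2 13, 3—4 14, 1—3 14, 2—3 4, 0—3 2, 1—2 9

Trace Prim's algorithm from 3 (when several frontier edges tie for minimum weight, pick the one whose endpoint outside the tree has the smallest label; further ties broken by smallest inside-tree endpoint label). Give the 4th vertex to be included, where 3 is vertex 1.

1

Prim, starting at 3.
Step 1: cheapest edge leaving the tree is 0—3 (2); add 0.
Step 2: cheapest edge leaving the tree is 2—3 (4); add 2.
Step 3: cheapest edge leaving the tree is 1—2 (9); add 1.
Step 4: cheapest edge leaving the tree is 3—4 (14); add 4.
Vertex order: 3, 0, 2, 1, 4. The 4th vertex is 1.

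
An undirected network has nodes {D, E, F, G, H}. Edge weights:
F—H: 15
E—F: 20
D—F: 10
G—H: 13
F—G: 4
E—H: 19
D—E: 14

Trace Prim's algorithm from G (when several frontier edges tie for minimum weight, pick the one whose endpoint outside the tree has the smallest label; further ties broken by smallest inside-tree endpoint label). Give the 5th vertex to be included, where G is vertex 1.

Prim, starting at G.
Step 1: cheapest edge leaving the tree is F—G (4); add F.
Step 2: cheapest edge leaving the tree is D—F (10); add D.
Step 3: cheapest edge leaving the tree is G—H (13); add H.
Step 4: cheapest edge leaving the tree is D—E (14); add E.
Vertex order: G, F, D, H, E. The 5th vertex is E.

E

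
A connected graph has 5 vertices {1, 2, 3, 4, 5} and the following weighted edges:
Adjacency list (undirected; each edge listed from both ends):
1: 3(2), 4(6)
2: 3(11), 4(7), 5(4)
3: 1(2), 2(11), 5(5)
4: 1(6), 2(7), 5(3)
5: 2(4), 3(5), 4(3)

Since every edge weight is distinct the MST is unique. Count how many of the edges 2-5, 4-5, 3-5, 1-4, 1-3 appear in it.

Kruskal's algorithm — process edges by increasing weight (ties by edge label):
1-3 (2): add. Components now {1,3} {2} {4} {5}
4-5 (3): add. Components now {1,3} {2} {4,5}
2-5 (4): add. Components now {1,3} {2,4,5}
3-5 (5): add. Components now {1,2,3,4,5}
MST edge set: {1-3, 4-5, 2-5, 3-5}.
Of the listed edges, {2-5, 4-5, 3-5, 1-3} are in the MST → 4.

4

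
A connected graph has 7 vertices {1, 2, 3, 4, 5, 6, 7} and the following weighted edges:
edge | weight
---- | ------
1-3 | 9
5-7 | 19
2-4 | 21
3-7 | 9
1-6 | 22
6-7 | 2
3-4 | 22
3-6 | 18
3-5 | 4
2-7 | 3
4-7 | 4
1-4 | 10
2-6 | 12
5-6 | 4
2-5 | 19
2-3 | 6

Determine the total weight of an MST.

Prim, starting at 2.
Step 1: cheapest edge leaving the tree is 2-7 (3); add 7.
Step 2: cheapest edge leaving the tree is 6-7 (2); add 6.
Step 3: cheapest edge leaving the tree is 4-7 (4); add 4.
Step 4: cheapest edge leaving the tree is 5-6 (4); add 5.
Step 5: cheapest edge leaving the tree is 3-5 (4); add 3.
Step 6: cheapest edge leaving the tree is 1-3 (9); add 1.
MST edges: 2-7, 6-7, 4-7, 5-6, 3-5, 1-3; total weight 3+2+4+4+4+9 = 26.

26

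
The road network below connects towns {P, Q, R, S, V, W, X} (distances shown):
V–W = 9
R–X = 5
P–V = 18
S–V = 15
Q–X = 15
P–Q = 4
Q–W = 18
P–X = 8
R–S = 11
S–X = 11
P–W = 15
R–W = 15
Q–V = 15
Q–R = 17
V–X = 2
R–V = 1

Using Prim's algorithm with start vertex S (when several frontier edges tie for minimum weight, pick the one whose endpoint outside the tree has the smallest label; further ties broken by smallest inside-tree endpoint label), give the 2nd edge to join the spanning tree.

R-V

Prim, starting at S.
Step 1: cheapest edge leaving the tree is R–S (11); add R.
Step 2: cheapest edge leaving the tree is R–V (1); add V.
Step 3: cheapest edge leaving the tree is V–X (2); add X.
Step 4: cheapest edge leaving the tree is P–X (8); add P.
Step 5: cheapest edge leaving the tree is P–Q (4); add Q.
Step 6: cheapest edge leaving the tree is V–W (9); add W.
The 2nd edge added is R–V.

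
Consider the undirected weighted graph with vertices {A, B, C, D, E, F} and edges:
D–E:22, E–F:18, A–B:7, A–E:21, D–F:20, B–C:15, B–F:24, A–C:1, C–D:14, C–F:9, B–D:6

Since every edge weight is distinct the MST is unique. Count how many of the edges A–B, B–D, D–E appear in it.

2

Sort edges by weight, then run Kruskal:
A–C (1): add — endpoints in different components.
B–D (6): add — endpoints in different components.
A–B (7): add — endpoints in different components.
C–F (9): add — endpoints in different components.
C–D (14): skip — C and D already connected.
B–C (15): skip — B and C already connected.
E–F (18): add — endpoints in different components.
MST edge set: {A–C, B–D, A–B, C–F, E–F}.
Of the listed edges, {A–B, B–D} are in the MST → 2.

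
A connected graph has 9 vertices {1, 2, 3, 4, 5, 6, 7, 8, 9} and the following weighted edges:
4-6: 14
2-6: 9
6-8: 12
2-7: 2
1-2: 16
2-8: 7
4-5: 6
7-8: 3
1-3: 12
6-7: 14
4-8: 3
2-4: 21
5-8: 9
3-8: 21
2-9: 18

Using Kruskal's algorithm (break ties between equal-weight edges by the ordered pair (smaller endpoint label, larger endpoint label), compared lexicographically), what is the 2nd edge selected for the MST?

4-8

Kruskal: consider edges lightest-first.
2-7 (2): add — endpoints in different components.
4-8 (3): add — endpoints in different components.
7-8 (3): add — endpoints in different components.
4-5 (6): add — endpoints in different components.
2-8 (7): skip — 2 and 8 already connected.
2-6 (9): add — endpoints in different components.
5-8 (9): skip — 5 and 8 already connected.
1-3 (12): add — endpoints in different components.
6-8 (12): skip — 6 and 8 already connected.
4-6 (14): skip — 4 and 6 already connected.
6-7 (14): skip — 6 and 7 already connected.
1-2 (16): add — endpoints in different components.
2-9 (18): add — endpoints in different components.
The 2nd edge added is 4-8.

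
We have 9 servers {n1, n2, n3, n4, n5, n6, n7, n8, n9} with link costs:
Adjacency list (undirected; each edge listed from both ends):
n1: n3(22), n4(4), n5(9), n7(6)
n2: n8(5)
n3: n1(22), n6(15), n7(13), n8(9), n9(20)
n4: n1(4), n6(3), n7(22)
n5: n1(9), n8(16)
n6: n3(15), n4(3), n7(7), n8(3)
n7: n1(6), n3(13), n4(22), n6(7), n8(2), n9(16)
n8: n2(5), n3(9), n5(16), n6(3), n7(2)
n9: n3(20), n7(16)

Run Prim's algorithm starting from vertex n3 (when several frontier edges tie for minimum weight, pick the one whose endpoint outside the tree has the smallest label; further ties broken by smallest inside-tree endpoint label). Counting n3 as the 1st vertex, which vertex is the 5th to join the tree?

n4

Prim, starting at n3.
Step 1: cheapest edge leaving the tree is n3 n8 (9); add n8.
Step 2: cheapest edge leaving the tree is n7 n8 (2); add n7.
Step 3: cheapest edge leaving the tree is n6 n8 (3); add n6.
Step 4: cheapest edge leaving the tree is n4 n6 (3); add n4.
Step 5: cheapest edge leaving the tree is n1 n4 (4); add n1.
Step 6: cheapest edge leaving the tree is n2 n8 (5); add n2.
Step 7: cheapest edge leaving the tree is n1 n5 (9); add n5.
Step 8: cheapest edge leaving the tree is n7 n9 (16); add n9.
Vertex order: n3, n8, n7, n6, n4, n1, n2, n5, n9. The 5th vertex is n4.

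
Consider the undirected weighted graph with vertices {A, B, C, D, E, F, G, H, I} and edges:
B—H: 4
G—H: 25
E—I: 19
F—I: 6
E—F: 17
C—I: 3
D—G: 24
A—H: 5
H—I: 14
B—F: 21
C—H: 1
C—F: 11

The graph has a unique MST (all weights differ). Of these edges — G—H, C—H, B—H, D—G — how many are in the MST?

Kruskal's algorithm — process edges by increasing weight (ties by edge label):
C—H (1): add — endpoints in different components.
C—I (3): add — endpoints in different components.
B—H (4): add — endpoints in different components.
A—H (5): add — endpoints in different components.
F—I (6): add — endpoints in different components.
C—F (11): skip — C and F already connected.
H—I (14): skip — H and I already connected.
E—F (17): add — endpoints in different components.
E—I (19): skip — E and I already connected.
B—F (21): skip — B and F already connected.
D—G (24): add — endpoints in different components.
G—H (25): add — endpoints in different components.
MST edge set: {C—H, C—I, B—H, A—H, F—I, E—F, D—G, G—H}.
Of the listed edges, {G—H, C—H, B—H, D—G} are in the MST → 4.

4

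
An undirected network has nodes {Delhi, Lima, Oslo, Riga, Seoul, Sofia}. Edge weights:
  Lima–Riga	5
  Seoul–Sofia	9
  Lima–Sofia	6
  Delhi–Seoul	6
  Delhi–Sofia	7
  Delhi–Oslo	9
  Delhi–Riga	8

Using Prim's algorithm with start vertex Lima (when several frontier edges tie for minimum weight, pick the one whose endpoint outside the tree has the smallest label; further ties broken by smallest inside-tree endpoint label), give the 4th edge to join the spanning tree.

Delhi-Seoul

Prim, starting at Lima.
Step 1: cheapest edge leaving the tree is Lima–Riga (5); add Riga.
Step 2: cheapest edge leaving the tree is Lima–Sofia (6); add Sofia.
Step 3: cheapest edge leaving the tree is Delhi–Sofia (7); add Delhi.
Step 4: cheapest edge leaving the tree is Delhi–Seoul (6); add Seoul.
Step 5: cheapest edge leaving the tree is Delhi–Oslo (9); add Oslo.
The 4th edge added is Delhi–Seoul.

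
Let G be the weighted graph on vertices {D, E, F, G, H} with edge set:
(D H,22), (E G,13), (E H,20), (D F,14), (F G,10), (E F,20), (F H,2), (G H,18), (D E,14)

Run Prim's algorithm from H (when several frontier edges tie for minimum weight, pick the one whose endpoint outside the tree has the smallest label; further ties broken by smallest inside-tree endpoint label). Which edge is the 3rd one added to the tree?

Grow the tree from H using Prim:
Step 1: cheapest edge leaving the tree is F H (2); add F.
Step 2: cheapest edge leaving the tree is F G (10); add G.
Step 3: cheapest edge leaving the tree is E G (13); add E.
Step 4: cheapest edge leaving the tree is D E (14); add D.
The 3rd edge added is E G.

E-G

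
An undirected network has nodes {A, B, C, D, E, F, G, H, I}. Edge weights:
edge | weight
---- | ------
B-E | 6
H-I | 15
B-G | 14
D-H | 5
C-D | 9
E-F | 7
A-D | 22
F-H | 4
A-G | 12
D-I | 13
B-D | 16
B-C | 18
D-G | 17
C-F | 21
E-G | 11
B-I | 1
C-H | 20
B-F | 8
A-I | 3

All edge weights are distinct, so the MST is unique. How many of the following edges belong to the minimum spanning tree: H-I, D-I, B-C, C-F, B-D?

Kruskal's algorithm — process edges by increasing weight (ties by edge label):
B-I (1): add — endpoints in different components.
A-I (3): add — endpoints in different components.
F-H (4): add — endpoints in different components.
D-H (5): add — endpoints in different components.
B-E (6): add — endpoints in different components.
E-F (7): add — endpoints in different components.
B-F (8): skip — B and F already connected.
C-D (9): add — endpoints in different components.
E-G (11): add — endpoints in different components.
MST edge set: {B-I, A-I, F-H, D-H, B-E, E-F, C-D, E-G}.
Of the listed edges, {} are in the MST → 0.

0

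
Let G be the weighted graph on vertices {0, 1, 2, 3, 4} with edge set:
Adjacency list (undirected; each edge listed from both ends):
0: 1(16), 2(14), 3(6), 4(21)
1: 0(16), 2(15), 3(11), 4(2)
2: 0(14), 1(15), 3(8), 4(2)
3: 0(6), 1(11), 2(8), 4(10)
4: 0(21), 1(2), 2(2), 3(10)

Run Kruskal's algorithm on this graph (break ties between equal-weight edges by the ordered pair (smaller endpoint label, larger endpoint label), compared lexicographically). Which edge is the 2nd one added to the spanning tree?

Sort edges by weight, then run Kruskal:
1—4 (2): add — endpoints in different components.
2—4 (2): add — endpoints in different components.
0—3 (6): add — endpoints in different components.
2—3 (8): add — endpoints in different components.
The 2nd edge added is 2—4.

2-4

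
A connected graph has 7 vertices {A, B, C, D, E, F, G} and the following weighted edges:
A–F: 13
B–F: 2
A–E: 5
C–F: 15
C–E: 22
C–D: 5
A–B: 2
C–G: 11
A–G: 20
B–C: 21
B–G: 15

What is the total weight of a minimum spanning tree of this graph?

Kruskal's algorithm — process edges by increasing weight (ties by edge label):
A–B (2): add — endpoints in different components.
B–F (2): add — endpoints in different components.
A–E (5): add — endpoints in different components.
C–D (5): add — endpoints in different components.
C–G (11): add — endpoints in different components.
A–F (13): skip — A and F already connected.
B–G (15): add — endpoints in different components.
MST edges: A–B, B–F, A–E, C–D, C–G, B–G; total weight 2+2+5+5+11+15 = 40.

40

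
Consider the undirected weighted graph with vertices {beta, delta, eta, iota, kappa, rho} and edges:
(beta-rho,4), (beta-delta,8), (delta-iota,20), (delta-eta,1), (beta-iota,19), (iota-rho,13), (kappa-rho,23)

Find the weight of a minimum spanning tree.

49

Prim's algorithm from beta:
Step 1: cheapest edge leaving the tree is beta-rho (4); add rho.
Step 2: cheapest edge leaving the tree is beta-delta (8); add delta.
Step 3: cheapest edge leaving the tree is delta-eta (1); add eta.
Step 4: cheapest edge leaving the tree is iota-rho (13); add iota.
Step 5: cheapest edge leaving the tree is kappa-rho (23); add kappa.
MST edges: beta-rho, beta-delta, delta-eta, iota-rho, kappa-rho; total weight 4+8+1+13+23 = 49.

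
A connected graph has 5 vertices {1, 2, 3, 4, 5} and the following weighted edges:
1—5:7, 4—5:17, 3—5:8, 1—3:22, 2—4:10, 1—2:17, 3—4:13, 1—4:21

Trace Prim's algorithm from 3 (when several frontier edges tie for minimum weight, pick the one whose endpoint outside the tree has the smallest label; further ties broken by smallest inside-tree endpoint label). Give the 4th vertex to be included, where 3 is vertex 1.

4

Prim, starting at 3.
Step 1: cheapest edge leaving the tree is 3—5 (8); add 5.
Step 2: cheapest edge leaving the tree is 1—5 (7); add 1.
Step 3: cheapest edge leaving the tree is 3—4 (13); add 4.
Step 4: cheapest edge leaving the tree is 2—4 (10); add 2.
Vertex order: 3, 5, 1, 4, 2. The 4th vertex is 4.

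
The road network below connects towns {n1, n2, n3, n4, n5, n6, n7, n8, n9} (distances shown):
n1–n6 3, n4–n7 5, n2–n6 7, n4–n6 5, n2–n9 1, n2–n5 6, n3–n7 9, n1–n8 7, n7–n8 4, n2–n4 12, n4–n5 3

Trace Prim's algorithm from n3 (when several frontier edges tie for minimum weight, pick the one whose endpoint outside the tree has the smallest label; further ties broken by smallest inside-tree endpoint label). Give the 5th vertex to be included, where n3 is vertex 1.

n5

Prim's algorithm from n3:
Step 1: cheapest edge leaving the tree is n3–n7 (9); add n7.
Step 2: cheapest edge leaving the tree is n7–n8 (4); add n8.
Step 3: cheapest edge leaving the tree is n4–n7 (5); add n4.
Step 4: cheapest edge leaving the tree is n4–n5 (3); add n5.
Step 5: cheapest edge leaving the tree is n4–n6 (5); add n6.
Step 6: cheapest edge leaving the tree is n1–n6 (3); add n1.
Step 7: cheapest edge leaving the tree is n2–n5 (6); add n2.
Step 8: cheapest edge leaving the tree is n2–n9 (1); add n9.
Vertex order: n3, n7, n8, n4, n5, n6, n1, n2, n9. The 5th vertex is n5.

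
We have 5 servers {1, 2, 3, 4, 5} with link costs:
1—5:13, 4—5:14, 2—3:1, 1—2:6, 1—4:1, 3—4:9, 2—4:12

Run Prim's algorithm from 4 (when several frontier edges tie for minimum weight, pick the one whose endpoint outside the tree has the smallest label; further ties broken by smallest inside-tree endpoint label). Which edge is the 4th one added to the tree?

Prim's algorithm from 4:
Step 1: frontier [1—4 1, 3—4 9, 2—4 12, 4—5 14] → take 1—4 (1); add 1.
Step 2: frontier [1—2 6, 1—5 13, 3—4 9, 2—4 12, 4—5 14] → take 1—2 (6); add 2.
Step 3: frontier [1—5 13, 2—3 1, 3—4 9, 4—5 14] → take 2—3 (1); add 3.
Step 4: frontier [1—5 13, 4—5 14] → take 1—5 (13); add 5.
The 4th edge added is 1—5.

1-5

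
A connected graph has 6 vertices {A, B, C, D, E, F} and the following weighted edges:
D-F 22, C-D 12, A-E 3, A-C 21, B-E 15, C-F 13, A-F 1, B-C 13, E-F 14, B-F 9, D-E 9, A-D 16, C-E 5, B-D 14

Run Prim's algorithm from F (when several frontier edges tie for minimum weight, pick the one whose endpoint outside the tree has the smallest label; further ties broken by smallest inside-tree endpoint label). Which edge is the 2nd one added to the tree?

Prim's algorithm from F:
Step 1: frontier [A-F 1, B-F 9, C-F 13, E-F 14, D-F 22] → take A-F (1); add A.
Step 2: frontier [A-E 3, A-D 16, A-C 21, B-F 9, C-F 13, E-F 14, D-F 22] → take A-E (3); add E.
Step 3: frontier [A-D 16, A-C 21, C-E 5, D-E 9, B-E 15, B-F 9, C-F 13, D-F 22] → take C-E (5); add C.
Step 4: frontier [A-D 16, C-D 12, B-C 13, D-E 9, B-E 15, B-F 9, D-F 22] → take B-F (9); add B.
Step 5: frontier [A-D 16, B-D 14, C-D 12, D-E 9, D-F 22] → take D-E (9); add D.
The 2nd edge added is A-E.

A-E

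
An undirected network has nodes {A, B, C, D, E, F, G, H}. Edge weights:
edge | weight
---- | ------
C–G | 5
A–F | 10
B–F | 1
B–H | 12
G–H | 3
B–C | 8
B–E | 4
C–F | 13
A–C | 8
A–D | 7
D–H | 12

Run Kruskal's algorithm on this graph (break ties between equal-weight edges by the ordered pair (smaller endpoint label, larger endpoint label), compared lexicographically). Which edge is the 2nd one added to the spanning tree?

Kruskal's algorithm — process edges by increasing weight (ties by edge label):
B–F (1): add — endpoints in different components.
G–H (3): add — endpoints in different components.
B–E (4): add — endpoints in different components.
C–G (5): add — endpoints in different components.
A–D (7): add — endpoints in different components.
A–C (8): add — endpoints in different components.
B–C (8): add — endpoints in different components.
The 2nd edge added is G–H.

G-H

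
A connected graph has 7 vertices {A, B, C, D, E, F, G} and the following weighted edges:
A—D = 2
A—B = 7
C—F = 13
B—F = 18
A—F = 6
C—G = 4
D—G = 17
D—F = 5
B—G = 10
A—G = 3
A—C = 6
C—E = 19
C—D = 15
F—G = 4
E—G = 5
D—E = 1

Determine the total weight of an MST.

21

Sort edges by weight, then run Kruskal:
D—E (1): add — endpoints in different components.
A—D (2): add — endpoints in different components.
A—G (3): add — endpoints in different components.
C—G (4): add — endpoints in different components.
F—G (4): add — endpoints in different components.
D—F (5): skip — D and F already connected.
E—G (5): skip — E and G already connected.
A—C (6): skip — A and C already connected.
A—F (6): skip — A and F already connected.
A—B (7): add — endpoints in different components.
MST edges: D—E, A—D, A—G, C—G, F—G, A—B; total weight 1+2+3+4+4+7 = 21.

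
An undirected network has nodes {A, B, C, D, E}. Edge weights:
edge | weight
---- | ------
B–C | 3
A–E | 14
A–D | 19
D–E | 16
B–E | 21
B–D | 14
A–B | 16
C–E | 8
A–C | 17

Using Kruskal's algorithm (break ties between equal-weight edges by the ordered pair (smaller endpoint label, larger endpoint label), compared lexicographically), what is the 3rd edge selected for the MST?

Kruskal: consider edges lightest-first.
B–C (3): add. Components now {A} {B,C} {D} {E}
C–E (8): add. Components now {A} {B,C,E} {D}
A–E (14): add. Components now {A,B,C,E} {D}
B–D (14): add. Components now {A,B,C,D,E}
The 3rd edge added is A–E.

A-E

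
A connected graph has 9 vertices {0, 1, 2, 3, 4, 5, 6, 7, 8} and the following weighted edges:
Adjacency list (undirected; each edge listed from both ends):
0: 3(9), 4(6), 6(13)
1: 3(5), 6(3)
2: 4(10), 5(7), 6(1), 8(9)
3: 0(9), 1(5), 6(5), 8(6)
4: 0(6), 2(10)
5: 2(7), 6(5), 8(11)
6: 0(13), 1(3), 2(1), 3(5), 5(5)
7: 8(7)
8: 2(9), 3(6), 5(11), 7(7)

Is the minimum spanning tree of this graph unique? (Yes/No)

No

Sort edges by weight, then run Kruskal:
2—6 (1): add — endpoints in different components.
1—6 (3): add — endpoints in different components.
1—3 (5): add — endpoints in different components.
3—6 (5): skip — 3 and 6 already connected.
5—6 (5): add — endpoints in different components.
0—4 (6): add — endpoints in different components.
3—8 (6): add — endpoints in different components.
2—5 (7): skip — 2 and 5 already connected.
7—8 (7): add — endpoints in different components.
0—3 (9): add — endpoints in different components.
Non-tree edge 3—6 has weight 5, equal to the heaviest edge on its tree cycle — swapping gives another MST of the same weight. Not unique.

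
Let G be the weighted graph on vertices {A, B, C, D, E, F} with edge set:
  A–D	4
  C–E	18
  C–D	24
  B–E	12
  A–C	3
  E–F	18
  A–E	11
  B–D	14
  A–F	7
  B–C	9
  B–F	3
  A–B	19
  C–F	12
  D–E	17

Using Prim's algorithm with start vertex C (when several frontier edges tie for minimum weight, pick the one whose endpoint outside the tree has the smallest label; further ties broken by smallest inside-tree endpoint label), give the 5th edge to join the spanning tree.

A-E

Prim, starting at C.
Step 1: frontier [A–C 3, B–C 9, C–F 12, C–E 18, C–D 24] → take A–C (3); add A.
Step 2: frontier [A–D 4, A–F 7, A–E 11, A–B 19, B–C 9, C–F 12, C–E 18, C–D 24] → take A–D (4); add D.
Step 3: frontier [A–F 7, A–E 11, A–B 19, B–C 9, C–F 12, C–E 18, B–D 14, D–E 17] → take A–F (7); add F.
Step 4: frontier [A–E 11, A–B 19, B–C 9, C–E 18, B–D 14, D–E 17, B–F 3, E–F 18] → take B–F (3); add B.
Step 5: frontier [A–E 11, B–E 12, C–E 18, D–E 17, E–F 18] → take A–E (11); add E.
The 5th edge added is A–E.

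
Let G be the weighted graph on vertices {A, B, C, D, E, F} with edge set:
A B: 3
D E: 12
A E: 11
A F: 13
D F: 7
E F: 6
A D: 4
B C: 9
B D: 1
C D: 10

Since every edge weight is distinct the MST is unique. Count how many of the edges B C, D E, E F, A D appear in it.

Kruskal's algorithm — process edges by increasing weight (ties by edge label):
B D (1): add — endpoints in different components.
A B (3): add — endpoints in different components.
A D (4): skip — A and D already connected.
E F (6): add — endpoints in different components.
D F (7): add — endpoints in different components.
B C (9): add — endpoints in different components.
MST edge set: {B D, A B, E F, D F, B C}.
Of the listed edges, {B C, E F} are in the MST → 2.

2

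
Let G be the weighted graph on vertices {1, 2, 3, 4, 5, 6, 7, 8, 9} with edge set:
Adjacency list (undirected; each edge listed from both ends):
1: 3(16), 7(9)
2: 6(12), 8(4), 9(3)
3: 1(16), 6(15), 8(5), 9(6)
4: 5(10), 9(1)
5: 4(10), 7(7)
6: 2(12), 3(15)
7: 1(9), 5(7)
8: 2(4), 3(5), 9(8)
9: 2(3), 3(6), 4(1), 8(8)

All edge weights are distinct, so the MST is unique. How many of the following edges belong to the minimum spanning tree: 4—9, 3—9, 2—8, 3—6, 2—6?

Sort edges by weight, then run Kruskal:
4—9 (1): add — endpoints in different components.
2—9 (3): add — endpoints in different components.
2—8 (4): add — endpoints in different components.
3—8 (5): add — endpoints in different components.
3—9 (6): skip — 3 and 9 already connected.
5—7 (7): add — endpoints in different components.
8—9 (8): skip — 8 and 9 already connected.
1—7 (9): add — endpoints in different components.
4—5 (10): add — endpoints in different components.
2—6 (12): add — endpoints in different components.
MST edge set: {4—9, 2—9, 2—8, 3—8, 5—7, 1—7, 4—5, 2—6}.
Of the listed edges, {4—9, 2—8, 2—6} are in the MST → 3.

3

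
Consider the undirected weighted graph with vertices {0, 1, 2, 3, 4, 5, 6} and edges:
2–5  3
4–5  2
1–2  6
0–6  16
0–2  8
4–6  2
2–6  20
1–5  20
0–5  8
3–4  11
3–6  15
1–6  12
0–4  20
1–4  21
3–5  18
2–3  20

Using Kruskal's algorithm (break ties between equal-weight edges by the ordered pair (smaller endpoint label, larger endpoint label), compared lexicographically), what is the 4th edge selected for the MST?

1-2

Kruskal's algorithm — process edges by increasing weight (ties by edge label):
4–5 (2): add. Components now {0} {1} {2} {3} {4,5} {6}
4–6 (2): add. Components now {0} {1} {2} {3} {4,5,6}
2–5 (3): add. Components now {0} {1} {2,4,5,6} {3}
1–2 (6): add. Components now {0} {1,2,4,5,6} {3}
0–2 (8): add. Components now {0,1,2,4,5,6} {3}
0–5 (8): skip — 0 and 5 already connected.
3–4 (11): add. Components now {0,1,2,3,4,5,6}
The 4th edge added is 1–2.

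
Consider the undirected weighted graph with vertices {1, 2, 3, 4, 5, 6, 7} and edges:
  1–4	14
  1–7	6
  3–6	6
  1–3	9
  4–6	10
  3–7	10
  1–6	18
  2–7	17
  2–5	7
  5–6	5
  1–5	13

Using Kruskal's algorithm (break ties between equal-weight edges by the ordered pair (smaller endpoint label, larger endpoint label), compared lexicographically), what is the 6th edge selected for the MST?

4-6

Sort edges by weight, then run Kruskal:
5–6 (5): add — endpoints in different components.
1–7 (6): add — endpoints in different components.
3–6 (6): add — endpoints in different components.
2–5 (7): add — endpoints in different components.
1–3 (9): add — endpoints in different components.
3–7 (10): skip — 3 and 7 already connected.
4–6 (10): add — endpoints in different components.
The 6th edge added is 4–6.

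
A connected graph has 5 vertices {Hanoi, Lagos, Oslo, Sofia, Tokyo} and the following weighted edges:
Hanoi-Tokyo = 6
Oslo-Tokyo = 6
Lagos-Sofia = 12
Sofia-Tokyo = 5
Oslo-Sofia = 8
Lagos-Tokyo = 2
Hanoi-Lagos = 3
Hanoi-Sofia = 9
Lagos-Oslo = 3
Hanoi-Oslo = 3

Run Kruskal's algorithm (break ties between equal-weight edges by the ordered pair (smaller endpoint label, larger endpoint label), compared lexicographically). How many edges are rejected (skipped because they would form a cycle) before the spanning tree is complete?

1

Kruskal's algorithm — process edges by increasing weight (ties by edge label):
Lagos-Tokyo (2): add — endpoints in different components.
Hanoi-Lagos (3): add — endpoints in different components.
Hanoi-Oslo (3): add — endpoints in different components.
Lagos-Oslo (3): skip — Oslo and Lagos already connected.
Sofia-Tokyo (5): add — endpoints in different components.
Edges rejected before the tree was complete: 1.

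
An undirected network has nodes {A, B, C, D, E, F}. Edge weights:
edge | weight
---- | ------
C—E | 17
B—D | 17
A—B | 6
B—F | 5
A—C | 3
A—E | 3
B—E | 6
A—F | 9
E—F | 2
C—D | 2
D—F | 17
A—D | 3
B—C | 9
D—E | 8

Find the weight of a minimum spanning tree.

15

Kruskal: consider edges lightest-first.
C—D (2): add. Components now {A} {B} {C,D} {E} {F}
E—F (2): add. Components now {A} {B} {C,D} {E,F}
A—C (3): add. Components now {A,C,D} {B} {E,F}
A—D (3): skip — A and D already connected.
A—E (3): add. Components now {A,C,D,E,F} {B}
B—F (5): add. Components now {A,B,C,D,E,F}
MST edges: C—D, E—F, A—C, A—E, B—F; total weight 2+2+3+3+5 = 15.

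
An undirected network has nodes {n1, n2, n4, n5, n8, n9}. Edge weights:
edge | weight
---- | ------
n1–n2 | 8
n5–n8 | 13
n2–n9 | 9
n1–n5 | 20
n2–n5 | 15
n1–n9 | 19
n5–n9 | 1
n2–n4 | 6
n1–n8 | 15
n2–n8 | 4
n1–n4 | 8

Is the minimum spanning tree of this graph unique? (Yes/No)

No

Sort edges by weight, then run Kruskal:
n5–n9 (1): add. Components now {n4} {n5,n9} {n8} {n1} {n2}
n2–n8 (4): add. Components now {n4} {n5,n9} {n2,n8} {n1}
n2–n4 (6): add. Components now {n2,n4,n8} {n5,n9} {n1}
n1–n2 (8): add. Components now {n1,n2,n4,n8} {n5,n9}
n1–n4 (8): skip — n4 and n1 already connected.
n2–n9 (9): add. Components now {n1,n2,n4,n5,n8,n9}
Non-tree edge n1–n4 has weight 8, equal to the heaviest edge on its tree cycle — swapping gives another MST of the same weight. Not unique.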